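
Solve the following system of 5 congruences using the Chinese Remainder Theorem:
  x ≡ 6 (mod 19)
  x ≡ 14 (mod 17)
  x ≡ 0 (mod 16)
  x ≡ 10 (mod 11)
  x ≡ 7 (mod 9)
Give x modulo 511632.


Product of moduli M = 19 · 17 · 16 · 11 · 9 = 511632.
Merge one congruence at a time:
  Start: x ≡ 6 (mod 19).
  Combine with x ≡ 14 (mod 17); new modulus lcm = 323.
    Write x = 6 + 19·t and substitute into x ≡ 14 (mod 17): 19·t ≡ 14 − 6 = 8 (mod 17).
    Reduce coefficients mod 17: 2·t ≡ 8 (mod 17).
    The inverse of 2 mod 17 is 9 (since 2·9 = 18 = 1·17 + 1), so t ≡ 9·8 = 72 ≡ 4 (mod 17).
    Then x = 6 + 19·4 = 82, valid modulo lcm(19, 17) = 323: x ≡ 82 (mod 323).
  Combine with x ≡ 0 (mod 16); new modulus lcm = 5168.
    Write x = 82 + 323·t and substitute into x ≡ 0 (mod 16): 323·t ≡ 0 − 82 = -82 (mod 16).
    Reduce coefficients mod 16: 3·t ≡ 14 (mod 16).
    The inverse of 3 mod 16 is 11 (since 3·11 = 33 = 2·16 + 1), so t ≡ 11·14 = 154 ≡ 10 (mod 16).
    Then x = 82 + 323·10 = 3312, valid modulo lcm(323, 16) = 5168: x ≡ 3312 (mod 5168).
  Combine with x ≡ 10 (mod 11); new modulus lcm = 56848.
    Write x = 3312 + 5168·t and substitute into x ≡ 10 (mod 11): 5168·t ≡ 10 − 3312 = -3302 (mod 11).
    Reduce coefficients mod 11: 9·t ≡ 9 (mod 11).
    The inverse of 9 mod 11 is 5 (since 9·5 = 45 = 4·11 + 1), so t ≡ 5·9 = 45 ≡ 1 (mod 11).
    Then x = 3312 + 5168·1 = 8480, valid modulo lcm(5168, 11) = 56848: x ≡ 8480 (mod 56848).
  Combine with x ≡ 7 (mod 9); new modulus lcm = 511632.
    Write x = 8480 + 56848·t and substitute into x ≡ 7 (mod 9): 56848·t ≡ 7 − 8480 = -8473 (mod 9).
    Reduce coefficients mod 9: 4·t ≡ 5 (mod 9).
    The inverse of 4 mod 9 is 7 (since 4·7 = 28 = 3·9 + 1), so t ≡ 7·5 = 35 ≡ 8 (mod 9).
    Then x = 8480 + 56848·8 = 463264, valid modulo lcm(56848, 9) = 511632: x ≡ 463264 (mod 511632).
Verify against each original: 463264 mod 19 = 6, 463264 mod 17 = 14, 463264 mod 16 = 0, 463264 mod 11 = 10, 463264 mod 9 = 7.

x ≡ 463264 (mod 511632).


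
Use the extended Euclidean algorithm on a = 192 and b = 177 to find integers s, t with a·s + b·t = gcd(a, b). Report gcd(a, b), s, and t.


Euclidean algorithm on (192, 177) — divide until remainder is 0:
  192 = 1 · 177 + 15
  177 = 11 · 15 + 12
  15 = 1 · 12 + 3
  12 = 4 · 3 + 0
gcd(192, 177) = 3.
Track Bezout coefficients alongside the remainders: start with r₀ = 192 = a·1 + b·0 (s = 1, t = 0) and r₁ = 177 = a·0 + b·1 (s = 0, t = 1); each new remainder r_{k+1} = r_{k-1} − q_k·r_k inherits s_{k+1} = s_{k-1} − q_k·s_k, t_{k+1} = t_{k-1} − q_k·t_k, so r_k = a·s_k + b·t_k at every step:
  q = 1: r = 15, s = 1 − 1·0 = 1, t = 0 − 1·1 = -1  (check: 192·1 + 177·(-1) = 15)
  q = 11: r = 12, s = 0 − 11·1 = -11, t = 1 − 11·(-1) = 12  (check: 192·(-11) + 177·12 = 12)
  q = 1: r = 3, s = 1 − 1·(-11) = 12, t = -1 − 1·12 = -13  (check: 192·12 + 177·(-13) = 3)
The row with r = 3 (the gcd) gives the Bezout coefficients s = 12, t = -13.
Result: 192 · (12) + 177 · (-13) = 3.

gcd(192, 177) = 3; s = 12, t = -13 (check: 192·12 + 177·(-13) = 3).


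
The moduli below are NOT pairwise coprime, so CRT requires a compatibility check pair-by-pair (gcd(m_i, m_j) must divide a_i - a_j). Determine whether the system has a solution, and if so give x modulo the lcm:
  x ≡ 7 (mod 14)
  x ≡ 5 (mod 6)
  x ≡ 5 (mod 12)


Moduli 14, 6, 12 are not pairwise coprime, so CRT works modulo lcm(m_i) when all pairwise compatibility conditions hold.
Pairwise compatibility: gcd(m_i, m_j) must divide a_i - a_j for every pair.
Merge one congruence at a time:
  Start: x ≡ 7 (mod 14).
  Combine with x ≡ 5 (mod 6): gcd(14, 6) = 2; 5 - 7 = -2, which IS divisible by 2, so compatible.
    Write x = 7 + 14·t and substitute into x ≡ 5 (mod 6): 14·t ≡ 5 − 7 = -2 (mod 6).
    Divide the congruence (and modulus) by g = 2: 7·t ≡ -1 (mod 3).
    Reduce coefficients mod 3: 1·t ≡ 2 (mod 3).
    So t ≡ 2 (mod 3).
    Then x = 7 + 14·2 = 35, valid modulo lcm(14, 6) = 42: x ≡ 35 (mod 42).
  Combine with x ≡ 5 (mod 12): gcd(42, 12) = 6; 5 - 35 = -30, which IS divisible by 6, so compatible.
    Write x = 35 + 42·t and substitute into x ≡ 5 (mod 12): 42·t ≡ 5 − 35 = -30 (mod 12).
    Divide the congruence (and modulus) by g = 6: 7·t ≡ -5 (mod 2).
    Reduce coefficients mod 2: 1·t ≡ 1 (mod 2).
    So t ≡ 1 (mod 2).
    Then x = 35 + 42·1 = 77, valid modulo lcm(42, 12) = 84: x ≡ 77 (mod 84).
Verify: 77 mod 14 = 7, 77 mod 6 = 5, 77 mod 12 = 5.

x ≡ 77 (mod 84).


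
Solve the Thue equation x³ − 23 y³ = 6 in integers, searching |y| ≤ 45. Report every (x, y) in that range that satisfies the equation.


The equation is x³ - 23y³ = 6. For fixed y, x³ = 23·y³ + 6, so a solution requires the RHS to be a perfect cube.
Strategy: iterate y from -45 to 45, compute RHS = 23·y³ + 6, and check whether it is a (positive or negative) perfect cube.
Check small values of y:
  y = 0: RHS = 6 is not a perfect cube.
  y = 1: RHS = 29 is not a perfect cube.
  y = -1: RHS = -17 is not a perfect cube.
  y = 2: RHS = 190 is not a perfect cube.
  y = -2: RHS = -178 is not a perfect cube.
  y = 3: RHS = 627 is not a perfect cube.
  y = -3: RHS = -615 is not a perfect cube.
Continuing the search up to |y| = 45 finds no solutions either.
No (x, y) in the scanned range satisfies the equation.

No integer solutions with |y| ≤ 45.


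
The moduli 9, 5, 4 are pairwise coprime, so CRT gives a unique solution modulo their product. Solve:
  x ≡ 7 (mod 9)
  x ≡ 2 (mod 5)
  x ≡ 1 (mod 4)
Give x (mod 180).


Moduli 9, 5, 4 are pairwise coprime; by CRT there is a unique solution modulo M = 9 · 5 · 4 = 180.
Solve pairwise, accumulating the modulus:
  Start with x ≡ 7 (mod 9).
  Combine with x ≡ 2 (mod 5): since gcd(9, 5) = 1, we get a unique residue mod 45.
    Write x = 7 + 9·t and substitute into x ≡ 2 (mod 5): 9·t ≡ 2 − 7 = -5 (mod 5).
    Reduce coefficients mod 5: 4·t ≡ 0 (mod 5).
    The inverse of 4 mod 5 is 4 (since 4·4 = 16 = 3·5 + 1), so t ≡ 4·0 = 0 ≡ 0 (mod 5).
    Then x = 7 + 9·0 = 7, valid modulo lcm(9, 5) = 45: x ≡ 7 (mod 45).
  Combine with x ≡ 1 (mod 4): since gcd(45, 4) = 1, we get a unique residue mod 180.
    Write x = 7 + 45·t and substitute into x ≡ 1 (mod 4): 45·t ≡ 1 − 7 = -6 (mod 4).
    Reduce coefficients mod 4: 1·t ≡ 2 (mod 4).
    So t ≡ 2 (mod 4).
    Then x = 7 + 45·2 = 97, valid modulo lcm(45, 4) = 180: x ≡ 97 (mod 180).
Verify: 97 mod 9 = 7 ✓, 97 mod 5 = 2 ✓, 97 mod 4 = 1 ✓.

x ≡ 97 (mod 180).


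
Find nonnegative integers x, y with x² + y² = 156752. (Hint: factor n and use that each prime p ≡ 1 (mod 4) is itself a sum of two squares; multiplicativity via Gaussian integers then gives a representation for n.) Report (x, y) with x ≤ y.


Step 1: Factor n = 156752 = 2^4 · 97 · 101.
Step 2: Check the mod-4 condition on each prime factor: 2 = 2 (special); 97 ≡ 1 (mod 4), exponent 1; 101 ≡ 1 (mod 4), exponent 1.
All primes ≡ 3 (mod 4) appear to even exponent (or don't appear), so by the two-squares theorem n IS expressible as a sum of two squares.
Step 3: Build a representation. Group n = k² · m with k = 4 and m = 97 · 101 = 9797 (a product of primes ≡ 1 (mod 4)); a representation of m scales to one of n via (k·x)² + (k·y)² = k²(x² + y²). Each prime p ≡ 1 (mod 4) is itself a sum of two squares; find a² by testing p − a² for a perfect square:
  97: 97 − 1² = 96, 97 − 2² = 93, 97 − 3² = 88, 97 − 4² = 81 = 9² ⇒ 97 = 4² + 9².
  101: 101 − 1² = 100 = 10² ⇒ 101 = 1² + 10².
  Combine using the Brahmagupta–Fibonacci identity (a² + b²)(c² + d²) = (ac − bd)² + (ad + bc)² = (ac + bd)² + (ad − bc)²:
  97 · 101 = 9797: from (4² + 9²)(1² + 10²), take (4·1 − 9·10, 4·10 + 9·1) = (4 − 90, 40 + 9) = (-86, 49); dropping signs (only squares matter) gives (86, 49); check 86² + 49² = 7396 + 2401 = 9797 ✓.
  Scale by k = 4: (4·86, 4·49) = (344, 196).
Step 4: Order so x ≤ y and verify: 196² + 344² = 38416 + 118336 = 156752 = n. ✓

n = 156752 = 196² + 344² (one valid representation with x ≤ y).


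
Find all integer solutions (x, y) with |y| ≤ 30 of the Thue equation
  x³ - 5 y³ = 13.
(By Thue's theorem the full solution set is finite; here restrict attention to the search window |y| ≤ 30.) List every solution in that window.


The equation is x³ - 5y³ = 13. For fixed y, x³ = 5·y³ + 13, so a solution requires the RHS to be a perfect cube.
Strategy: iterate y from -30 to 30, compute RHS = 5·y³ + 13, and check whether it is a (positive or negative) perfect cube.
Check small values of y:
  y = 0: RHS = 13 is not a perfect cube.
  y = 1: RHS = 18 is not a perfect cube.
  y = -1: RHS = 8 = (2)³ ⇒ x = 2 works.
  y = 2: RHS = 53 is not a perfect cube.
  y = -2: RHS = -27 = (-3)³ ⇒ x = -3 works.
  y = 3: RHS = 148 is not a perfect cube.
  y = -3: RHS = -122 is not a perfect cube.
Continuing, at y = 7: RHS = 1728 = (12)³ ⇒ x = 12 works.
Searching the remaining y in |y| ≤ 30 finds no further solutions.
Collected solutions: (2, -1), (-3, -2), (12, 7).

Solutions (with |y| ≤ 30): (2, -1), (-3, -2), (12, 7).


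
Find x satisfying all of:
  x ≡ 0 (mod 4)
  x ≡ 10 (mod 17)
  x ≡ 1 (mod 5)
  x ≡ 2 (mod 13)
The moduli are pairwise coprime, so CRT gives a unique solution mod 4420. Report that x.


Product of moduli M = 4 · 17 · 5 · 13 = 4420.
Merge one congruence at a time:
  Start: x ≡ 0 (mod 4).
  Combine with x ≡ 10 (mod 17); new modulus lcm = 68.
    Write x = 0 + 4·t and substitute into x ≡ 10 (mod 17): 4·t ≡ 10 − 0 = 10 (mod 17).
    The inverse of 4 mod 17 is 13 (since 4·13 = 52 = 3·17 + 1), so t ≡ 13·10 = 130 ≡ 11 (mod 17).
    Then x = 0 + 4·11 = 44, valid modulo lcm(4, 17) = 68: x ≡ 44 (mod 68).
  Combine with x ≡ 1 (mod 5); new modulus lcm = 340.
    Write x = 44 + 68·t and substitute into x ≡ 1 (mod 5): 68·t ≡ 1 − 44 = -43 (mod 5).
    Reduce coefficients mod 5: 3·t ≡ 2 (mod 5).
    The inverse of 3 mod 5 is 2 (since 3·2 = 6 = 1·5 + 1), so t ≡ 2·2 = 4 ≡ 4 (mod 5).
    Then x = 44 + 68·4 = 316, valid modulo lcm(68, 5) = 340: x ≡ 316 (mod 340).
  Combine with x ≡ 2 (mod 13); new modulus lcm = 4420.
    Write x = 316 + 340·t and substitute into x ≡ 2 (mod 13): 340·t ≡ 2 − 316 = -314 (mod 13).
    Reduce coefficients mod 13: 2·t ≡ 11 (mod 13).
    The inverse of 2 mod 13 is 7 (since 2·7 = 14 = 1·13 + 1), so t ≡ 7·11 = 77 ≡ 12 (mod 13).
    Then x = 316 + 340·12 = 4396, valid modulo lcm(340, 13) = 4420: x ≡ 4396 (mod 4420).
Verify against each original: 4396 mod 4 = 0, 4396 mod 17 = 10, 4396 mod 5 = 1, 4396 mod 13 = 2.

x ≡ 4396 (mod 4420).


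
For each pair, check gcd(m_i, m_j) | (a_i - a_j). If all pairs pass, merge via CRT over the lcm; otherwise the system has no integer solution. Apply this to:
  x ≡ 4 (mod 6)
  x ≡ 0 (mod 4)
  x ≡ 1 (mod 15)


Moduli 6, 4, 15 are not pairwise coprime, so CRT works modulo lcm(m_i) when all pairwise compatibility conditions hold.
Pairwise compatibility: gcd(m_i, m_j) must divide a_i - a_j for every pair.
Merge one congruence at a time:
  Start: x ≡ 4 (mod 6).
  Combine with x ≡ 0 (mod 4): gcd(6, 4) = 2; 0 - 4 = -4, which IS divisible by 2, so compatible.
    Write x = 4 + 6·t and substitute into x ≡ 0 (mod 4): 6·t ≡ 0 − 4 = -4 (mod 4).
    Divide the congruence (and modulus) by g = 2: 3·t ≡ -2 (mod 2).
    Reduce coefficients mod 2: 1·t ≡ 0 (mod 2).
    So t ≡ 0 (mod 2).
    Then x = 4 + 6·0 = 4, valid modulo lcm(6, 4) = 12: x ≡ 4 (mod 12).
  Combine with x ≡ 1 (mod 15): gcd(12, 15) = 3; 1 - 4 = -3, which IS divisible by 3, so compatible.
    Write x = 4 + 12·t and substitute into x ≡ 1 (mod 15): 12·t ≡ 1 − 4 = -3 (mod 15).
    Divide the congruence (and modulus) by g = 3: 4·t ≡ -1 (mod 5).
    Reduce coefficients mod 5: 4·t ≡ 4 (mod 5).
    The inverse of 4 mod 5 is 4 (since 4·4 = 16 = 3·5 + 1), so t ≡ 4·4 = 16 ≡ 1 (mod 5).
    Then x = 4 + 12·1 = 16, valid modulo lcm(12, 15) = 60: x ≡ 16 (mod 60).
Verify: 16 mod 6 = 4, 16 mod 4 = 0, 16 mod 15 = 1.

x ≡ 16 (mod 60).


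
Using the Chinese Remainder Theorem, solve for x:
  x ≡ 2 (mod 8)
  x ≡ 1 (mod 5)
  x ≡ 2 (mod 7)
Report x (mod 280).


Moduli 8, 5, 7 are pairwise coprime; by CRT there is a unique solution modulo M = 8 · 5 · 7 = 280.
Solve pairwise, accumulating the modulus:
  Start with x ≡ 2 (mod 8).
  Combine with x ≡ 1 (mod 5): since gcd(8, 5) = 1, we get a unique residue mod 40.
    Write x = 2 + 8·t and substitute into x ≡ 1 (mod 5): 8·t ≡ 1 − 2 = -1 (mod 5).
    Reduce coefficients mod 5: 3·t ≡ 4 (mod 5).
    The inverse of 3 mod 5 is 2 (since 3·2 = 6 = 1·5 + 1), so t ≡ 2·4 = 8 ≡ 3 (mod 5).
    Then x = 2 + 8·3 = 26, valid modulo lcm(8, 5) = 40: x ≡ 26 (mod 40).
  Combine with x ≡ 2 (mod 7): since gcd(40, 7) = 1, we get a unique residue mod 280.
    Write x = 26 + 40·t and substitute into x ≡ 2 (mod 7): 40·t ≡ 2 − 26 = -24 (mod 7).
    Reduce coefficients mod 7: 5·t ≡ 4 (mod 7).
    The inverse of 5 mod 7 is 3 (since 5·3 = 15 = 2·7 + 1), so t ≡ 3·4 = 12 ≡ 5 (mod 7).
    Then x = 26 + 40·5 = 226, valid modulo lcm(40, 7) = 280: x ≡ 226 (mod 280).
Verify: 226 mod 8 = 2 ✓, 226 mod 5 = 1 ✓, 226 mod 7 = 2 ✓.

x ≡ 226 (mod 280).


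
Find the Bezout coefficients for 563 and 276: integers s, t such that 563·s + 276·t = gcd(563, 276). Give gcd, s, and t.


Euclidean algorithm on (563, 276) — divide until remainder is 0:
  563 = 2 · 276 + 11
  276 = 25 · 11 + 1
  11 = 11 · 1 + 0
gcd(563, 276) = 1.
Track Bezout coefficients alongside the remainders: start with r₀ = 563 = a·1 + b·0 (s = 1, t = 0) and r₁ = 276 = a·0 + b·1 (s = 0, t = 1); each new remainder r_{k+1} = r_{k-1} − q_k·r_k inherits s_{k+1} = s_{k-1} − q_k·s_k, t_{k+1} = t_{k-1} − q_k·t_k, so r_k = a·s_k + b·t_k at every step:
  q = 2: r = 11, s = 1 − 2·0 = 1, t = 0 − 2·1 = -2  (check: 563·1 + 276·(-2) = 11)
  q = 25: r = 1, s = 0 − 25·1 = -25, t = 1 − 25·(-2) = 51  (check: 563·(-25) + 276·51 = 1)
The row with r = 1 (the gcd) gives the Bezout coefficients s = -25, t = 51.
Result: 563 · (-25) + 276 · (51) = 1.

gcd(563, 276) = 1; s = -25, t = 51 (check: 563·(-25) + 276·51 = 1).


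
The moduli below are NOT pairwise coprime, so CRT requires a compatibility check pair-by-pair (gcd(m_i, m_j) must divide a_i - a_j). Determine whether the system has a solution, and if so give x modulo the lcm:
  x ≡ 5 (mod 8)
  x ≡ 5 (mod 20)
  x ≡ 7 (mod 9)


Moduli 8, 20, 9 are not pairwise coprime, so CRT works modulo lcm(m_i) when all pairwise compatibility conditions hold.
Pairwise compatibility: gcd(m_i, m_j) must divide a_i - a_j for every pair.
Merge one congruence at a time:
  Start: x ≡ 5 (mod 8).
  Combine with x ≡ 5 (mod 20): gcd(8, 20) = 4; 5 - 5 = 0, which IS divisible by 4, so compatible.
    Write x = 5 + 8·t and substitute into x ≡ 5 (mod 20): 8·t ≡ 5 − 5 = 0 (mod 20).
    Divide the congruence (and modulus) by g = 4: 2·t ≡ 0 (mod 5).
    The inverse of 2 mod 5 is 3 (since 2·3 = 6 = 1·5 + 1), so t ≡ 3·0 = 0 ≡ 0 (mod 5).
    Then x = 5 + 8·0 = 5, valid modulo lcm(8, 20) = 40: x ≡ 5 (mod 40).
  Combine with x ≡ 7 (mod 9): gcd(40, 9) = 1; 7 - 5 = 2, which IS divisible by 1, so compatible.
    Write x = 5 + 40·t and substitute into x ≡ 7 (mod 9): 40·t ≡ 7 − 5 = 2 (mod 9).
    Reduce coefficients mod 9: 4·t ≡ 2 (mod 9).
    The inverse of 4 mod 9 is 7 (since 4·7 = 28 = 3·9 + 1), so t ≡ 7·2 = 14 ≡ 5 (mod 9).
    Then x = 5 + 40·5 = 205, valid modulo lcm(40, 9) = 360: x ≡ 205 (mod 360).
Verify: 205 mod 8 = 5, 205 mod 20 = 5, 205 mod 9 = 7.

x ≡ 205 (mod 360).


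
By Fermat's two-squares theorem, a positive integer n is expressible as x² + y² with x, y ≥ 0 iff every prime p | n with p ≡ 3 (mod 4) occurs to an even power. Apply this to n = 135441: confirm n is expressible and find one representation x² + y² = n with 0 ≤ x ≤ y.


Step 1: Factor n = 135441 = 3^2 · 101 · 149.
Step 2: Check the mod-4 condition on each prime factor: 3 ≡ 3 (mod 4), exponent 2 (must be even); 101 ≡ 1 (mod 4), exponent 1; 149 ≡ 1 (mod 4), exponent 1.
All primes ≡ 3 (mod 4) appear to even exponent (or don't appear), so by the two-squares theorem n IS expressible as a sum of two squares.
Step 3: Build a representation. Group n = k² · m with k = 3 and m = 101 · 149 = 15049 (a product of primes ≡ 1 (mod 4)); a representation of m scales to one of n via (k·x)² + (k·y)² = k²(x² + y²). Each prime p ≡ 1 (mod 4) is itself a sum of two squares; find a² by testing p − a² for a perfect square:
  101: 101 − 1² = 100 = 10² ⇒ 101 = 1² + 10².
  149: 149 − 1² = 148, 149 − 2² = 145, 149 − 3² = 140, 149 − 4² = 133, 149 − 5² = 124, 149 − 6² = 113, 149 − 7² = 100 = 10² ⇒ 149 = 7² + 10².
  Combine using the Brahmagupta–Fibonacci identity (a² + b²)(c² + d²) = (ac − bd)² + (ad + bc)² = (ac + bd)² + (ad − bc)²:
  101 · 149 = 15049: from (1² + 10²)(7² + 10²), take (1·7 − 10·10, 1·10 + 10·7) = (7 − 100, 10 + 70) = (-93, 80); dropping signs (only squares matter) gives (93, 80); check 93² + 80² = 8649 + 6400 = 15049 ✓.
  Scale by k = 3: (3·93, 3·80) = (279, 240).
Step 4: Order so x ≤ y and verify: 240² + 279² = 57600 + 77841 = 135441 = n. ✓

n = 135441 = 240² + 279² (one valid representation with x ≤ y).


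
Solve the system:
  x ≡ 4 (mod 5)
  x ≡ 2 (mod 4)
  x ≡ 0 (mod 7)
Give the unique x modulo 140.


Moduli 5, 4, 7 are pairwise coprime; by CRT there is a unique solution modulo M = 5 · 4 · 7 = 140.
Solve pairwise, accumulating the modulus:
  Start with x ≡ 4 (mod 5).
  Combine with x ≡ 2 (mod 4): since gcd(5, 4) = 1, we get a unique residue mod 20.
    Write x = 4 + 5·t and substitute into x ≡ 2 (mod 4): 5·t ≡ 2 − 4 = -2 (mod 4).
    Reduce coefficients mod 4: 1·t ≡ 2 (mod 4).
    So t ≡ 2 (mod 4).
    Then x = 4 + 5·2 = 14, valid modulo lcm(5, 4) = 20: x ≡ 14 (mod 20).
  Combine with x ≡ 0 (mod 7): since gcd(20, 7) = 1, we get a unique residue mod 140.
    Write x = 14 + 20·t and substitute into x ≡ 0 (mod 7): 20·t ≡ 0 − 14 = -14 (mod 7).
    Reduce coefficients mod 7: 6·t ≡ 0 (mod 7).
    The inverse of 6 mod 7 is 6 (since 6·6 = 36 = 5·7 + 1), so t ≡ 6·0 = 0 ≡ 0 (mod 7).
    Then x = 14 + 20·0 = 14, valid modulo lcm(20, 7) = 140: x ≡ 14 (mod 140).
Verify: 14 mod 5 = 4 ✓, 14 mod 4 = 2 ✓, 14 mod 7 = 0 ✓.

x ≡ 14 (mod 140).


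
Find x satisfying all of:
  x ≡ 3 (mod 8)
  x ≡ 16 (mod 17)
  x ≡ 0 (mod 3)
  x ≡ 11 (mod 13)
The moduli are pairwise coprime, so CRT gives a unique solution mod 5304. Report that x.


Product of moduli M = 8 · 17 · 3 · 13 = 5304.
Merge one congruence at a time:
  Start: x ≡ 3 (mod 8).
  Combine with x ≡ 16 (mod 17); new modulus lcm = 136.
    Write x = 3 + 8·t and substitute into x ≡ 16 (mod 17): 8·t ≡ 16 − 3 = 13 (mod 17).
    The inverse of 8 mod 17 is 15 (since 8·15 = 120 = 7·17 + 1), so t ≡ 15·13 = 195 ≡ 8 (mod 17).
    Then x = 3 + 8·8 = 67, valid modulo lcm(8, 17) = 136: x ≡ 67 (mod 136).
  Combine with x ≡ 0 (mod 3); new modulus lcm = 408.
    Write x = 67 + 136·t and substitute into x ≡ 0 (mod 3): 136·t ≡ 0 − 67 = -67 (mod 3).
    Reduce coefficients mod 3: 1·t ≡ 2 (mod 3).
    So t ≡ 2 (mod 3).
    Then x = 67 + 136·2 = 339, valid modulo lcm(136, 3) = 408: x ≡ 339 (mod 408).
  Combine with x ≡ 11 (mod 13); new modulus lcm = 5304.
    Write x = 339 + 408·t and substitute into x ≡ 11 (mod 13): 408·t ≡ 11 − 339 = -328 (mod 13).
    Reduce coefficients mod 13: 5·t ≡ 10 (mod 13).
    The inverse of 5 mod 13 is 8 (since 5·8 = 40 = 3·13 + 1), so t ≡ 8·10 = 80 ≡ 2 (mod 13).
    Then x = 339 + 408·2 = 1155, valid modulo lcm(408, 13) = 5304: x ≡ 1155 (mod 5304).
Verify against each original: 1155 mod 8 = 3, 1155 mod 17 = 16, 1155 mod 3 = 0, 1155 mod 13 = 11.

x ≡ 1155 (mod 5304).


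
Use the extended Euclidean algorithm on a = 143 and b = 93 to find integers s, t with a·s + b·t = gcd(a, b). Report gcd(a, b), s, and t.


Euclidean algorithm on (143, 93) — divide until remainder is 0:
  143 = 1 · 93 + 50
  93 = 1 · 50 + 43
  50 = 1 · 43 + 7
  43 = 6 · 7 + 1
  7 = 7 · 1 + 0
gcd(143, 93) = 1.
Track Bezout coefficients alongside the remainders: start with r₀ = 143 = a·1 + b·0 (s = 1, t = 0) and r₁ = 93 = a·0 + b·1 (s = 0, t = 1); each new remainder r_{k+1} = r_{k-1} − q_k·r_k inherits s_{k+1} = s_{k-1} − q_k·s_k, t_{k+1} = t_{k-1} − q_k·t_k, so r_k = a·s_k + b·t_k at every step:
  q = 1: r = 50, s = 1 − 1·0 = 1, t = 0 − 1·1 = -1  (check: 143·1 + 93·(-1) = 50)
  q = 1: r = 43, s = 0 − 1·1 = -1, t = 1 − 1·(-1) = 2  (check: 143·(-1) + 93·2 = 43)
  q = 1: r = 7, s = 1 − 1·(-1) = 2, t = -1 − 1·2 = -3  (check: 143·2 + 93·(-3) = 7)
  q = 6: r = 1, s = -1 − 6·2 = -13, t = 2 − 6·(-3) = 20  (check: 143·(-13) + 93·20 = 1)
The row with r = 1 (the gcd) gives the Bezout coefficients s = -13, t = 20.
Result: 143 · (-13) + 93 · (20) = 1.

gcd(143, 93) = 1; s = -13, t = 20 (check: 143·(-13) + 93·20 = 1).


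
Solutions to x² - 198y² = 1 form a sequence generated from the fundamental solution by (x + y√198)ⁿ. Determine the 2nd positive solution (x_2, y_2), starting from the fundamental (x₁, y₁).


Step 1: Find the fundamental solution (x₁, y₁) of x² - 198y² = 1.
  Expand √198 as a continued fraction. a₀ = ⌊√198⌋ = 14; iterate m_{k+1} = d_k·a_k − m_k, d_{k+1} = (198 − m_{k+1}²)/d_k, a_{k+1} = ⌊(a₀ + m_{k+1})/d_{k+1}⌋ (starting m₀ = 0, d₀ = 1), with convergents p_k = a_k·p_{k-1} + p_{k-2}, q_k = a_k·q_{k-1} + q_{k-2} (p₋₁ = 1, q₋₁ = 0):
  k = 0: a₀ = 14; p₀/q₀ = 14/1; p₀² − 198·q₀² = 196 − 198 = -2.
  k = 1: m = 14, d = 2, a = ⌊(14 + 14)/2⌋ = 14; p/q = (14·14 + 1)/(14·1 + 0) = 197/14; p² − 198·q² = 38809 − 38808 = 1.
  The first convergent with p² − 198·q² = 1 gives the fundamental solution (x₁, y₁) = (197, 14).
Step 2: Apply the recurrence (x_{n+1}, y_{n+1}) = (x₁x_n + 198y₁y_n, x₁y_n + y₁x_n) repeatedly.
  From (x_1, y_1) = (197, 14): x_2 = 197·197 + 198·14·14 = 77617; y_2 = 197·14 + 14·197 = 5516.
Step 3: Verify x_2² - 198·y_2² = 6024398689 - 6024398688 = 1 (should be 1). ✓

(x_1, y_1) = (197, 14); (x_2, y_2) = (77617, 5516).


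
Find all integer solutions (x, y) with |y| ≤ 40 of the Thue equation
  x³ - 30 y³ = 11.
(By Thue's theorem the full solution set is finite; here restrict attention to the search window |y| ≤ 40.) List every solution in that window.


The equation is x³ - 30y³ = 11. For fixed y, x³ = 30·y³ + 11, so a solution requires the RHS to be a perfect cube.
Strategy: iterate y from -40 to 40, compute RHS = 30·y³ + 11, and check whether it is a (positive or negative) perfect cube.
Check small values of y:
  y = 0: RHS = 11 is not a perfect cube.
  y = 1: RHS = 41 is not a perfect cube.
  y = -1: RHS = -19 is not a perfect cube.
  y = 2: RHS = 251 is not a perfect cube.
  y = -2: RHS = -229 is not a perfect cube.
  y = 3: RHS = 821 is not a perfect cube.
  y = -3: RHS = -799 is not a perfect cube.
Continuing the search up to |y| = 40 finds no solutions either.
No (x, y) in the scanned range satisfies the equation.

No integer solutions with |y| ≤ 40.


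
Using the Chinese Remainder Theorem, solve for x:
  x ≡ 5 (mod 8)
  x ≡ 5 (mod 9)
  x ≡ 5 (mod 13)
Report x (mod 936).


Moduli 8, 9, 13 are pairwise coprime; by CRT there is a unique solution modulo M = 8 · 9 · 13 = 936.
Solve pairwise, accumulating the modulus:
  Start with x ≡ 5 (mod 8).
  Combine with x ≡ 5 (mod 9): since gcd(8, 9) = 1, we get a unique residue mod 72.
    Write x = 5 + 8·t and substitute into x ≡ 5 (mod 9): 8·t ≡ 5 − 5 = 0 (mod 9).
    The inverse of 8 mod 9 is 8 (since 8·8 = 64 = 7·9 + 1), so t ≡ 8·0 = 0 ≡ 0 (mod 9).
    Then x = 5 + 8·0 = 5, valid modulo lcm(8, 9) = 72: x ≡ 5 (mod 72).
  Combine with x ≡ 5 (mod 13): since gcd(72, 13) = 1, we get a unique residue mod 936.
    Write x = 5 + 72·t and substitute into x ≡ 5 (mod 13): 72·t ≡ 5 − 5 = 0 (mod 13).
    Reduce coefficients mod 13: 7·t ≡ 0 (mod 13).
    The inverse of 7 mod 13 is 2 (since 7·2 = 14 = 1·13 + 1), so t ≡ 2·0 = 0 ≡ 0 (mod 13).
    Then x = 5 + 72·0 = 5, valid modulo lcm(72, 13) = 936: x ≡ 5 (mod 936).
Verify: 5 mod 8 = 5 ✓, 5 mod 9 = 5 ✓, 5 mod 13 = 5 ✓.

x ≡ 5 (mod 936).


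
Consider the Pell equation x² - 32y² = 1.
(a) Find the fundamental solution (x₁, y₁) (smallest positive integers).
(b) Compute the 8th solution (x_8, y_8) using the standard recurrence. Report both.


Step 1: Find the fundamental solution (x₁, y₁) of x² - 32y² = 1.
  Expand √32 as a continued fraction. a₀ = ⌊√32⌋ = 5; iterate m_{k+1} = d_k·a_k − m_k, d_{k+1} = (32 − m_{k+1}²)/d_k, a_{k+1} = ⌊(a₀ + m_{k+1})/d_{k+1}⌋ (starting m₀ = 0, d₀ = 1), with convergents p_k = a_k·p_{k-1} + p_{k-2}, q_k = a_k·q_{k-1} + q_{k-2} (p₋₁ = 1, q₋₁ = 0):
  k = 0: a₀ = 5; p₀/q₀ = 5/1; p₀² − 32·q₀² = 25 − 32 = -7.
  k = 1: m = 5, d = 7, a = ⌊(5 + 5)/7⌋ = 1; p/q = (1·5 + 1)/(1·1 + 0) = 6/1; p² − 32·q² = 36 − 32 = 4.
  k = 2: m = 2, d = 4, a = ⌊(5 + 2)/4⌋ = 1; p/q = (1·6 + 5)/(1·1 + 1) = 11/2; p² − 32·q² = 121 − 128 = -7.
  k = 3: m = 2, d = 7, a = ⌊(5 + 2)/7⌋ = 1; p/q = (1·11 + 6)/(1·2 + 1) = 17/3; p² − 32·q² = 289 − 288 = 1.
  The first convergent with p² − 32·q² = 1 gives the fundamental solution (x₁, y₁) = (17, 3).
Step 2: Apply the recurrence (x_{n+1}, y_{n+1}) = (x₁x_n + 32y₁y_n, x₁y_n + y₁x_n) repeatedly.
  From (x_1, y_1) = (17, 3): x_2 = 17·17 + 32·3·3 = 577; y_2 = 17·3 + 3·17 = 102.
  From (x_2, y_2) = (577, 102): x_3 = 17·577 + 32·3·102 = 19601; y_3 = 17·102 + 3·577 = 3465.
  From (x_3, y_3) = (19601, 3465): x_4 = 17·19601 + 32·3·3465 = 665857; y_4 = 17·3465 + 3·19601 = 117708.
  From (x_4, y_4) = (665857, 117708): x_5 = 17·665857 + 32·3·117708 = 22619537; y_5 = 17·117708 + 3·665857 = 3998607.
  From (x_5, y_5) = (22619537, 3998607): x_6 = 17·22619537 + 32·3·3998607 = 768398401; y_6 = 17·3998607 + 3·22619537 = 135834930.
  From (x_6, y_6) = (768398401, 135834930): x_7 = 17·768398401 + 32·3·135834930 = 26102926097; y_7 = 17·135834930 + 3·768398401 = 4614389013.
  From (x_7, y_7) = (26102926097, 4614389013): x_8 = 17·26102926097 + 32·3·4614389013 = 886731088897; y_8 = 17·4614389013 + 3·26102926097 = 156753391512.
Step 3: Verify x_8² - 32·y_8² = 786292024016459316676609 - 786292024016459316676608 = 1 (should be 1). ✓

(x_1, y_1) = (17, 3); (x_8, y_8) = (886731088897, 156753391512).


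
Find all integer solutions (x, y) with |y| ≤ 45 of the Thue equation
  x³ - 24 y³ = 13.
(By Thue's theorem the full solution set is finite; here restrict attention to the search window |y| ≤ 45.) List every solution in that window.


The equation is x³ - 24y³ = 13. For fixed y, x³ = 24·y³ + 13, so a solution requires the RHS to be a perfect cube.
Strategy: iterate y from -45 to 45, compute RHS = 24·y³ + 13, and check whether it is a (positive or negative) perfect cube.
Check small values of y:
  y = 0: RHS = 13 is not a perfect cube.
  y = 1: RHS = 37 is not a perfect cube.
  y = -1: RHS = -11 is not a perfect cube.
  y = 2: RHS = 205 is not a perfect cube.
  y = -2: RHS = -179 is not a perfect cube.
  y = 3: RHS = 661 is not a perfect cube.
  y = -3: RHS = -635 is not a perfect cube.
Continuing the search up to |y| = 45 finds no solutions either.
No (x, y) in the scanned range satisfies the equation.

No integer solutions with |y| ≤ 45.


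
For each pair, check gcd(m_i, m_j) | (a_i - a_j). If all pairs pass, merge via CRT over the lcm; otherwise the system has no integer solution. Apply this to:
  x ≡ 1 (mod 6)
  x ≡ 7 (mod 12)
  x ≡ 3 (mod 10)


Moduli 6, 12, 10 are not pairwise coprime, so CRT works modulo lcm(m_i) when all pairwise compatibility conditions hold.
Pairwise compatibility: gcd(m_i, m_j) must divide a_i - a_j for every pair.
Merge one congruence at a time:
  Start: x ≡ 1 (mod 6).
  Combine with x ≡ 7 (mod 12): gcd(6, 12) = 6; 7 - 1 = 6, which IS divisible by 6, so compatible.
    Write x = 1 + 6·t and substitute into x ≡ 7 (mod 12): 6·t ≡ 7 − 1 = 6 (mod 12).
    Divide the congruence (and modulus) by g = 6: 1·t ≡ 1 (mod 2).
    So t ≡ 1 (mod 2).
    Then x = 1 + 6·1 = 7, valid modulo lcm(6, 12) = 12: x ≡ 7 (mod 12).
  Combine with x ≡ 3 (mod 10): gcd(12, 10) = 2; 3 - 7 = -4, which IS divisible by 2, so compatible.
    Write x = 7 + 12·t and substitute into x ≡ 3 (mod 10): 12·t ≡ 3 − 7 = -4 (mod 10).
    Divide the congruence (and modulus) by g = 2: 6·t ≡ -2 (mod 5).
    Reduce coefficients mod 5: 1·t ≡ 3 (mod 5).
    So t ≡ 3 (mod 5).
    Then x = 7 + 12·3 = 43, valid modulo lcm(12, 10) = 60: x ≡ 43 (mod 60).
Verify: 43 mod 6 = 1, 43 mod 12 = 7, 43 mod 10 = 3.

x ≡ 43 (mod 60).


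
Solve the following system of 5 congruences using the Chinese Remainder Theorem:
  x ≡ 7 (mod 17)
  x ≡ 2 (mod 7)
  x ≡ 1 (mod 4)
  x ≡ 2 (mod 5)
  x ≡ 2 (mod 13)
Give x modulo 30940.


Product of moduli M = 17 · 7 · 4 · 5 · 13 = 30940.
Merge one congruence at a time:
  Start: x ≡ 7 (mod 17).
  Combine with x ≡ 2 (mod 7); new modulus lcm = 119.
    Write x = 7 + 17·t and substitute into x ≡ 2 (mod 7): 17·t ≡ 2 − 7 = -5 (mod 7).
    Reduce coefficients mod 7: 3·t ≡ 2 (mod 7).
    The inverse of 3 mod 7 is 5 (since 3·5 = 15 = 2·7 + 1), so t ≡ 5·2 = 10 ≡ 3 (mod 7).
    Then x = 7 + 17·3 = 58, valid modulo lcm(17, 7) = 119: x ≡ 58 (mod 119).
  Combine with x ≡ 1 (mod 4); new modulus lcm = 476.
    Write x = 58 + 119·t and substitute into x ≡ 1 (mod 4): 119·t ≡ 1 − 58 = -57 (mod 4).
    Reduce coefficients mod 4: 3·t ≡ 3 (mod 4).
    The inverse of 3 mod 4 is 3 (since 3·3 = 9 = 2·4 + 1), so t ≡ 3·3 = 9 ≡ 1 (mod 4).
    Then x = 58 + 119·1 = 177, valid modulo lcm(119, 4) = 476: x ≡ 177 (mod 476).
  Combine with x ≡ 2 (mod 5); new modulus lcm = 2380.
    Write x = 177 + 476·t and substitute into x ≡ 2 (mod 5): 476·t ≡ 2 − 177 = -175 (mod 5).
    Reduce coefficients mod 5: 1·t ≡ 0 (mod 5).
    So t ≡ 0 (mod 5).
    Then x = 177 + 476·0 = 177, valid modulo lcm(476, 5) = 2380: x ≡ 177 (mod 2380).
  Combine with x ≡ 2 (mod 13); new modulus lcm = 30940.
    Write x = 177 + 2380·t and substitute into x ≡ 2 (mod 13): 2380·t ≡ 2 − 177 = -175 (mod 13).
    Reduce coefficients mod 13: 1·t ≡ 7 (mod 13).
    So t ≡ 7 (mod 13).
    Then x = 177 + 2380·7 = 16837, valid modulo lcm(2380, 13) = 30940: x ≡ 16837 (mod 30940).
Verify against each original: 16837 mod 17 = 7, 16837 mod 7 = 2, 16837 mod 4 = 1, 16837 mod 5 = 2, 16837 mod 13 = 2.

x ≡ 16837 (mod 30940).


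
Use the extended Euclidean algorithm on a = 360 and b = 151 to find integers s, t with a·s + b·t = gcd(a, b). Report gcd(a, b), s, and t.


Euclidean algorithm on (360, 151) — divide until remainder is 0:
  360 = 2 · 151 + 58
  151 = 2 · 58 + 35
  58 = 1 · 35 + 23
  35 = 1 · 23 + 12
  23 = 1 · 12 + 11
  12 = 1 · 11 + 1
  11 = 11 · 1 + 0
gcd(360, 151) = 1.
Track Bezout coefficients alongside the remainders: start with r₀ = 360 = a·1 + b·0 (s = 1, t = 0) and r₁ = 151 = a·0 + b·1 (s = 0, t = 1); each new remainder r_{k+1} = r_{k-1} − q_k·r_k inherits s_{k+1} = s_{k-1} − q_k·s_k, t_{k+1} = t_{k-1} − q_k·t_k, so r_k = a·s_k + b·t_k at every step:
  q = 2: r = 58, s = 1 − 2·0 = 1, t = 0 − 2·1 = -2  (check: 360·1 + 151·(-2) = 58)
  q = 2: r = 35, s = 0 − 2·1 = -2, t = 1 − 2·(-2) = 5  (check: 360·(-2) + 151·5 = 35)
  q = 1: r = 23, s = 1 − 1·(-2) = 3, t = -2 − 1·5 = -7  (check: 360·3 + 151·(-7) = 23)
  q = 1: r = 12, s = -2 − 1·3 = -5, t = 5 − 1·(-7) = 12  (check: 360·(-5) + 151·12 = 12)
  q = 1: r = 11, s = 3 − 1·(-5) = 8, t = -7 − 1·12 = -19  (check: 360·8 + 151·(-19) = 11)
  q = 1: r = 1, s = -5 − 1·8 = -13, t = 12 − 1·(-19) = 31  (check: 360·(-13) + 151·31 = 1)
The row with r = 1 (the gcd) gives the Bezout coefficients s = -13, t = 31.
Result: 360 · (-13) + 151 · (31) = 1.

gcd(360, 151) = 1; s = -13, t = 31 (check: 360·(-13) + 151·31 = 1).


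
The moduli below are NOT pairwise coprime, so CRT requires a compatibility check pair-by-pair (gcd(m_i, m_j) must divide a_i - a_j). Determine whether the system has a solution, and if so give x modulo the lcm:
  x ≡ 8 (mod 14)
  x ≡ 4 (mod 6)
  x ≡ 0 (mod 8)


Moduli 14, 6, 8 are not pairwise coprime, so CRT works modulo lcm(m_i) when all pairwise compatibility conditions hold.
Pairwise compatibility: gcd(m_i, m_j) must divide a_i - a_j for every pair.
Merge one congruence at a time:
  Start: x ≡ 8 (mod 14).
  Combine with x ≡ 4 (mod 6): gcd(14, 6) = 2; 4 - 8 = -4, which IS divisible by 2, so compatible.
    Write x = 8 + 14·t and substitute into x ≡ 4 (mod 6): 14·t ≡ 4 − 8 = -4 (mod 6).
    Divide the congruence (and modulus) by g = 2: 7·t ≡ -2 (mod 3).
    Reduce coefficients mod 3: 1·t ≡ 1 (mod 3).
    So t ≡ 1 (mod 3).
    Then x = 8 + 14·1 = 22, valid modulo lcm(14, 6) = 42: x ≡ 22 (mod 42).
  Combine with x ≡ 0 (mod 8): gcd(42, 8) = 2; 0 - 22 = -22, which IS divisible by 2, so compatible.
    Write x = 22 + 42·t and substitute into x ≡ 0 (mod 8): 42·t ≡ 0 − 22 = -22 (mod 8).
    Divide the congruence (and modulus) by g = 2: 21·t ≡ -11 (mod 4).
    Reduce coefficients mod 4: 1·t ≡ 1 (mod 4).
    So t ≡ 1 (mod 4).
    Then x = 22 + 42·1 = 64, valid modulo lcm(42, 8) = 168: x ≡ 64 (mod 168).
Verify: 64 mod 14 = 8, 64 mod 6 = 4, 64 mod 8 = 0.

x ≡ 64 (mod 168).


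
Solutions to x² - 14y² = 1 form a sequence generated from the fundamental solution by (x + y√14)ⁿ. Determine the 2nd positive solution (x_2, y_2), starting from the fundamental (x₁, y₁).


Step 1: Find the fundamental solution (x₁, y₁) of x² - 14y² = 1.
  Expand √14 as a continued fraction. a₀ = ⌊√14⌋ = 3; iterate m_{k+1} = d_k·a_k − m_k, d_{k+1} = (14 − m_{k+1}²)/d_k, a_{k+1} = ⌊(a₀ + m_{k+1})/d_{k+1}⌋ (starting m₀ = 0, d₀ = 1), with convergents p_k = a_k·p_{k-1} + p_{k-2}, q_k = a_k·q_{k-1} + q_{k-2} (p₋₁ = 1, q₋₁ = 0):
  k = 0: a₀ = 3; p₀/q₀ = 3/1; p₀² − 14·q₀² = 9 − 14 = -5.
  k = 1: m = 3, d = 5, a = ⌊(3 + 3)/5⌋ = 1; p/q = (1·3 + 1)/(1·1 + 0) = 4/1; p² − 14·q² = 16 − 14 = 2.
  k = 2: m = 2, d = 2, a = ⌊(3 + 2)/2⌋ = 2; p/q = (2·4 + 3)/(2·1 + 1) = 11/3; p² − 14·q² = 121 − 126 = -5.
  k = 3: m = 2, d = 5, a = ⌊(3 + 2)/5⌋ = 1; p/q = (1·11 + 4)/(1·3 + 1) = 15/4; p² − 14·q² = 225 − 224 = 1.
  The first convergent with p² − 14·q² = 1 gives the fundamental solution (x₁, y₁) = (15, 4).
Step 2: Apply the recurrence (x_{n+1}, y_{n+1}) = (x₁x_n + 14y₁y_n, x₁y_n + y₁x_n) repeatedly.
  From (x_1, y_1) = (15, 4): x_2 = 15·15 + 14·4·4 = 449; y_2 = 15·4 + 4·15 = 120.
Step 3: Verify x_2² - 14·y_2² = 201601 - 201600 = 1 (should be 1). ✓

(x_1, y_1) = (15, 4); (x_2, y_2) = (449, 120).


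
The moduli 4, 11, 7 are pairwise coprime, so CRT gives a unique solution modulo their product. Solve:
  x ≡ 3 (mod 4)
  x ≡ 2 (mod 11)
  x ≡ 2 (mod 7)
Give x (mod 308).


Moduli 4, 11, 7 are pairwise coprime; by CRT there is a unique solution modulo M = 4 · 11 · 7 = 308.
Solve pairwise, accumulating the modulus:
  Start with x ≡ 3 (mod 4).
  Combine with x ≡ 2 (mod 11): since gcd(4, 11) = 1, we get a unique residue mod 44.
    Write x = 3 + 4·t and substitute into x ≡ 2 (mod 11): 4·t ≡ 2 − 3 = -1 (mod 11).
    Reduce coefficients mod 11: 4·t ≡ 10 (mod 11).
    The inverse of 4 mod 11 is 3 (since 4·3 = 12 = 1·11 + 1), so t ≡ 3·10 = 30 ≡ 8 (mod 11).
    Then x = 3 + 4·8 = 35, valid modulo lcm(4, 11) = 44: x ≡ 35 (mod 44).
  Combine with x ≡ 2 (mod 7): since gcd(44, 7) = 1, we get a unique residue mod 308.
    Write x = 35 + 44·t and substitute into x ≡ 2 (mod 7): 44·t ≡ 2 − 35 = -33 (mod 7).
    Reduce coefficients mod 7: 2·t ≡ 2 (mod 7).
    The inverse of 2 mod 7 is 4 (since 2·4 = 8 = 1·7 + 1), so t ≡ 4·2 = 8 ≡ 1 (mod 7).
    Then x = 35 + 44·1 = 79, valid modulo lcm(44, 7) = 308: x ≡ 79 (mod 308).
Verify: 79 mod 4 = 3 ✓, 79 mod 11 = 2 ✓, 79 mod 7 = 2 ✓.

x ≡ 79 (mod 308).


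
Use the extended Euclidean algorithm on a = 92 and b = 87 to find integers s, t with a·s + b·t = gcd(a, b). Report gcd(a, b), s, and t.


Euclidean algorithm on (92, 87) — divide until remainder is 0:
  92 = 1 · 87 + 5
  87 = 17 · 5 + 2
  5 = 2 · 2 + 1
  2 = 2 · 1 + 0
gcd(92, 87) = 1.
Track Bezout coefficients alongside the remainders: start with r₀ = 92 = a·1 + b·0 (s = 1, t = 0) and r₁ = 87 = a·0 + b·1 (s = 0, t = 1); each new remainder r_{k+1} = r_{k-1} − q_k·r_k inherits s_{k+1} = s_{k-1} − q_k·s_k, t_{k+1} = t_{k-1} − q_k·t_k, so r_k = a·s_k + b·t_k at every step:
  q = 1: r = 5, s = 1 − 1·0 = 1, t = 0 − 1·1 = -1  (check: 92·1 + 87·(-1) = 5)
  q = 17: r = 2, s = 0 − 17·1 = -17, t = 1 − 17·(-1) = 18  (check: 92·(-17) + 87·18 = 2)
  q = 2: r = 1, s = 1 − 2·(-17) = 35, t = -1 − 2·18 = -37  (check: 92·35 + 87·(-37) = 1)
The row with r = 1 (the gcd) gives the Bezout coefficients s = 35, t = -37.
Result: 92 · (35) + 87 · (-37) = 1.

gcd(92, 87) = 1; s = 35, t = -37 (check: 92·35 + 87·(-37) = 1).


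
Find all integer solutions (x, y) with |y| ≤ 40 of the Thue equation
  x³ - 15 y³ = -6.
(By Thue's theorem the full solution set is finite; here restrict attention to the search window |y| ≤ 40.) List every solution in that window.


The equation is x³ - 15y³ = -6. For fixed y, x³ = 15·y³ − 6, so a solution requires the RHS to be a perfect cube.
Strategy: iterate y from -40 to 40, compute RHS = 15·y³ − 6, and check whether it is a (positive or negative) perfect cube.
Check small values of y:
  y = 0: RHS = -6 is not a perfect cube.
  y = 1: RHS = 9 is not a perfect cube.
  y = -1: RHS = -21 is not a perfect cube.
  y = 2: RHS = 114 is not a perfect cube.
  y = -2: RHS = -126 is not a perfect cube.
  y = 3: RHS = 399 is not a perfect cube.
  y = -3: RHS = -411 is not a perfect cube.
Continuing the search up to |y| = 40 finds no solutions either.
No (x, y) in the scanned range satisfies the equation.

No integer solutions with |y| ≤ 40.


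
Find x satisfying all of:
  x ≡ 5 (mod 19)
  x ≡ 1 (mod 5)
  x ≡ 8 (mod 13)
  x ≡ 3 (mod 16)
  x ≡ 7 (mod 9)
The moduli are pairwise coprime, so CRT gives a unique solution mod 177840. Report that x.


Product of moduli M = 19 · 5 · 13 · 16 · 9 = 177840.
Merge one congruence at a time:
  Start: x ≡ 5 (mod 19).
  Combine with x ≡ 1 (mod 5); new modulus lcm = 95.
    Write x = 5 + 19·t and substitute into x ≡ 1 (mod 5): 19·t ≡ 1 − 5 = -4 (mod 5).
    Reduce coefficients mod 5: 4·t ≡ 1 (mod 5).
    The inverse of 4 mod 5 is 4 (since 4·4 = 16 = 3·5 + 1), so t ≡ 4·1 = 4 ≡ 4 (mod 5).
    Then x = 5 + 19·4 = 81, valid modulo lcm(19, 5) = 95: x ≡ 81 (mod 95).
  Combine with x ≡ 8 (mod 13); new modulus lcm = 1235.
    Write x = 81 + 95·t and substitute into x ≡ 8 (mod 13): 95·t ≡ 8 − 81 = -73 (mod 13).
    Reduce coefficients mod 13: 4·t ≡ 5 (mod 13).
    The inverse of 4 mod 13 is 10 (since 4·10 = 40 = 3·13 + 1), so t ≡ 10·5 = 50 ≡ 11 (mod 13).
    Then x = 81 + 95·11 = 1126, valid modulo lcm(95, 13) = 1235: x ≡ 1126 (mod 1235).
  Combine with x ≡ 3 (mod 16); new modulus lcm = 19760.
    Write x = 1126 + 1235·t and substitute into x ≡ 3 (mod 16): 1235·t ≡ 3 − 1126 = -1123 (mod 16).
    Reduce coefficients mod 16: 3·t ≡ 13 (mod 16).
    The inverse of 3 mod 16 is 11 (since 3·11 = 33 = 2·16 + 1), so t ≡ 11·13 = 143 ≡ 15 (mod 16).
    Then x = 1126 + 1235·15 = 19651, valid modulo lcm(1235, 16) = 19760: x ≡ 19651 (mod 19760).
  Combine with x ≡ 7 (mod 9); new modulus lcm = 177840.
    Write x = 19651 + 19760·t and substitute into x ≡ 7 (mod 9): 19760·t ≡ 7 − 19651 = -19644 (mod 9).
    Reduce coefficients mod 9: 5·t ≡ 3 (mod 9).
    The inverse of 5 mod 9 is 2 (since 5·2 = 10 = 1·9 + 1), so t ≡ 2·3 = 6 ≡ 6 (mod 9).
    Then x = 19651 + 19760·6 = 138211, valid modulo lcm(19760, 9) = 177840: x ≡ 138211 (mod 177840).
Verify against each original: 138211 mod 19 = 5, 138211 mod 5 = 1, 138211 mod 13 = 8, 138211 mod 16 = 3, 138211 mod 9 = 7.

x ≡ 138211 (mod 177840).
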